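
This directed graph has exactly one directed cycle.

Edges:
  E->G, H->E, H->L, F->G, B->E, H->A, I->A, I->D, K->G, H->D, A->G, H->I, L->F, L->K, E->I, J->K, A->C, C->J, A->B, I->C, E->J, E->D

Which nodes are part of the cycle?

A, B, E, I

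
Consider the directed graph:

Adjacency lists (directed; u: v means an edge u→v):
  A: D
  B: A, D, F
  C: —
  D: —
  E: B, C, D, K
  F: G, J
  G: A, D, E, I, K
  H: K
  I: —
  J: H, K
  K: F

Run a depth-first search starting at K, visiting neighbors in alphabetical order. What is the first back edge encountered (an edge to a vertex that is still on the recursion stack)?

B->F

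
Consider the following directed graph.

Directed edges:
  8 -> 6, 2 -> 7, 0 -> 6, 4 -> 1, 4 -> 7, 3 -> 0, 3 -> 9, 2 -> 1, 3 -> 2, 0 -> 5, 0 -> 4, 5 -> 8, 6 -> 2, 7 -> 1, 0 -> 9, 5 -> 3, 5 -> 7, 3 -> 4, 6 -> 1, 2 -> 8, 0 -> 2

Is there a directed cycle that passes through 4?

No

4 lies on a cycle iff there is a path from 4 back to itself.
Exploring from 4, it never reaches itself; equivalently, its strongly connected component is a singleton.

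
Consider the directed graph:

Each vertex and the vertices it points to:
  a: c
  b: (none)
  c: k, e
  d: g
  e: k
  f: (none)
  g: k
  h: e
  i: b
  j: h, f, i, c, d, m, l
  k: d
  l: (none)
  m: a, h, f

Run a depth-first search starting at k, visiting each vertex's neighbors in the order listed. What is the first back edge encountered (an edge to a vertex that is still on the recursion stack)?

g->k

DFS from k (visiting each vertex's neighbors in the order listed); mark gray on enter, black on exit:
k gray
  d gray
    g gray
      g→k: k is gray → back edge
First back edge: g → k.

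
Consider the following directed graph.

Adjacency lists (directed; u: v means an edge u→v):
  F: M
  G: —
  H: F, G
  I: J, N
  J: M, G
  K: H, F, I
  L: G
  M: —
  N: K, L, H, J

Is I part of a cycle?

I is on a cycle iff I can reach itself via ≥1 edge.
I → N → K → I — yes.

Yes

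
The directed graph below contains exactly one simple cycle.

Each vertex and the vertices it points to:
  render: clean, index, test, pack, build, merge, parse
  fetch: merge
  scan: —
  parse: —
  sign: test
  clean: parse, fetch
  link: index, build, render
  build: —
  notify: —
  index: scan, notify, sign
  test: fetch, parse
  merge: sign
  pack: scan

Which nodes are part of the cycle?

DFS with gray/black marking from sign:
sign gray
  test gray
    fetch gray
      merge gray
        merge→sign: sign is gray → back edge
Back edge closes the cycle sign → test → fetch → merge → sign; its vertices are {sign, test, fetch, merge}.

sign, test, fetch, merge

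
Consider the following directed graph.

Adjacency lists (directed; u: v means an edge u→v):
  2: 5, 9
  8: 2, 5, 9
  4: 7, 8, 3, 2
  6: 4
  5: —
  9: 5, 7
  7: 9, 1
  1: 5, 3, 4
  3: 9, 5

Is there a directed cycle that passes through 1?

1 is on a cycle iff 1 can reach itself via ≥1 edge.
1 → 4 → 7 → 1 — yes.

Yes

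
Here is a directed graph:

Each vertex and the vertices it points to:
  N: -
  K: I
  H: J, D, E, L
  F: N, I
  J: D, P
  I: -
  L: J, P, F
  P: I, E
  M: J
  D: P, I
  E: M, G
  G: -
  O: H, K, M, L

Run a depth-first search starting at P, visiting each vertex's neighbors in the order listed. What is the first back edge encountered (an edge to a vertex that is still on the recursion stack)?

D→P

DFS from P (visiting each vertex's neighbors in the order listed); mark gray on enter, black on exit:
P gray
  I gray
  I black
  E gray
    M gray
      J gray
        D gray
          D→P: P is gray → back edge
First back edge: D → P.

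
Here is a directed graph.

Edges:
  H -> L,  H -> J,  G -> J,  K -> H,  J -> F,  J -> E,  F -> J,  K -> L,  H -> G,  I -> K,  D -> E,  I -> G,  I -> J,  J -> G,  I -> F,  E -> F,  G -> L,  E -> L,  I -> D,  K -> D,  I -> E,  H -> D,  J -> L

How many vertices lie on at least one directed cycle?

4

A vertex is on a directed cycle iff it belongs to a strongly connected component of size ≥ 2 (or has a self-loop).
The vertices on cycles are {E, F, G, J} — 4 in total.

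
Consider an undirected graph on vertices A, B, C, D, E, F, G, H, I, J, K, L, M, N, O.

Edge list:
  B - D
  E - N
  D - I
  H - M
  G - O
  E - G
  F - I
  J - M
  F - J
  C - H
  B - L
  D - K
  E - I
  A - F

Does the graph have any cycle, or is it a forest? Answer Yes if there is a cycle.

DFS, tracking each vertex's parent; an edge to a visited non-parent vertex closes a cycle.
Start from F:
visit F (parent –)
  visit J (parent F)
    J–F: parent, skip
    visit M (parent J)
      M–J: parent, skip
      visit H (parent M)
        visit C (parent H)
          C–H: parent, skip
        H–M: parent, skip
  visit I (parent F)
    visit D (parent I)
      D–I: parent, skip
      visit B (parent D)
        B–D: parent, skip
        visit L (parent B)
          L–B: parent, skip
      visit K (parent D)
        K–D: parent, skip
    I–F: parent, skip
    visit E (parent I)
      visit N (parent E)
        N–E: parent, skip
      visit G (parent E)
        G–E: parent, skip
        visit O (parent G)
          O–G: parent, skip
      E–I: parent, skip
  visit A (parent F)
    A–F: parent, skip
No non-parent visited neighbor found — the graph is a forest.

No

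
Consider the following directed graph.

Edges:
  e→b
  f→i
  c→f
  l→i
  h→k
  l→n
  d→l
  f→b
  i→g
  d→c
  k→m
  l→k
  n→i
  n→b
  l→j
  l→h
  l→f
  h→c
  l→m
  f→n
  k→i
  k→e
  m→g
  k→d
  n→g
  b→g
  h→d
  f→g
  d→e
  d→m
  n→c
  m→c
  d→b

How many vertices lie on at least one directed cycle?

7

A vertex is on a directed cycle iff it belongs to a strongly connected component of size ≥ 2 (or has a self-loop).
The vertices on cycles are {c, d, f, h, k, l, n} — 7 in total.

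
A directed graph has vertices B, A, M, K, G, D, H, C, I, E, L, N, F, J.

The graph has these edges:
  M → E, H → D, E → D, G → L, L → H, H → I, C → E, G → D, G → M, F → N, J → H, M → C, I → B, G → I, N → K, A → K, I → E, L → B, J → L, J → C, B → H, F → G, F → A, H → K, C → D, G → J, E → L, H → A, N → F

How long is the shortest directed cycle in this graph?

2

For each vertex v, BFS finds the shortest path from v back to v.
The shortest such closed walk is F → N → F, length 2.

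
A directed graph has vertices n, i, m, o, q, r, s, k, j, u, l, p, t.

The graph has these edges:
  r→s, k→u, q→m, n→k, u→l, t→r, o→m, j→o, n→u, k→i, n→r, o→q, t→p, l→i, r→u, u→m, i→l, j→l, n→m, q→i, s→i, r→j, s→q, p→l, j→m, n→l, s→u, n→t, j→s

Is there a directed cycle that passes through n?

No

n lies on a cycle iff there is a path from n back to itself.
Exploring from n, it never reaches itself; equivalently, its strongly connected component is a singleton.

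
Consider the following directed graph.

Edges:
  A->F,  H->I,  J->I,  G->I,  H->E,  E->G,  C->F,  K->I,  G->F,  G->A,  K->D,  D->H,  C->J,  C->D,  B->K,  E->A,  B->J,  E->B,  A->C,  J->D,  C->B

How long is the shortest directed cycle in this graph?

5

For each vertex v, BFS finds the shortest path from v back to v.
The shortest such closed walk is E → B → J → D → H → E, length 5.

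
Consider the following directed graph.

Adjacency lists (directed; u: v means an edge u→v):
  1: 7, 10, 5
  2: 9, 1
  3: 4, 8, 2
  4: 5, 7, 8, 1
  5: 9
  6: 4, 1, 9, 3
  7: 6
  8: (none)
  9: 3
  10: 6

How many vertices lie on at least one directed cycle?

9

A vertex is on a directed cycle iff it belongs to a strongly connected component of size ≥ 2 (or has a self-loop).
The vertices on cycles are {1, 2, 3, 4, 5, 6, 7, 9, 10} — 9 in total.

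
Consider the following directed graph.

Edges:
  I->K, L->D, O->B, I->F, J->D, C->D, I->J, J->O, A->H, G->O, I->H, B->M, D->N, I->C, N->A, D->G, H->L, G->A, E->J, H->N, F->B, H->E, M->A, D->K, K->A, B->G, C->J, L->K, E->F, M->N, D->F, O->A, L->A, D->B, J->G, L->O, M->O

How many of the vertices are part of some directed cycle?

A vertex is on a directed cycle iff it belongs to a strongly connected component of size ≥ 2 (or has a self-loop).
The vertices on cycles are {A, B, D, E, F, G, H, J, K, L, M, N, O} — 13 in total.

13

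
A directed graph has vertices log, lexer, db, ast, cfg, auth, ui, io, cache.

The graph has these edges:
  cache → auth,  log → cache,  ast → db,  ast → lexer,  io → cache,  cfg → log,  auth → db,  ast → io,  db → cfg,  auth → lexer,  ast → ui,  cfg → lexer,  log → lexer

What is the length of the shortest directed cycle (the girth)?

5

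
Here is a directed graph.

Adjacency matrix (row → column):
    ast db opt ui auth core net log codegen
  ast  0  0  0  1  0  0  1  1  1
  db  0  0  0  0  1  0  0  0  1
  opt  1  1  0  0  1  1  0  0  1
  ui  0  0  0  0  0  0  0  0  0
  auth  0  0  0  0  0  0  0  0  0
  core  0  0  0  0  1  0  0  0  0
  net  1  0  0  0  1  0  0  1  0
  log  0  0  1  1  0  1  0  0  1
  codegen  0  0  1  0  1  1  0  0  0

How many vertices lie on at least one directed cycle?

6

A vertex is on a directed cycle iff it belongs to a strongly connected component of size ≥ 2 (or has a self-loop).
The vertices on cycles are {db, ast, log, net, opt, codegen} — 6 in total.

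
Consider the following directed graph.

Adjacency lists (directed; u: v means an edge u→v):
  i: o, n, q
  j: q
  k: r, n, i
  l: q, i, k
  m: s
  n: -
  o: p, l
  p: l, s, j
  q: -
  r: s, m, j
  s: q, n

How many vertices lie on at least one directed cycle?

A vertex is on a directed cycle iff it belongs to a strongly connected component of size ≥ 2 (or has a self-loop).
The vertices on cycles are {i, k, l, o, p} — 5 in total.

5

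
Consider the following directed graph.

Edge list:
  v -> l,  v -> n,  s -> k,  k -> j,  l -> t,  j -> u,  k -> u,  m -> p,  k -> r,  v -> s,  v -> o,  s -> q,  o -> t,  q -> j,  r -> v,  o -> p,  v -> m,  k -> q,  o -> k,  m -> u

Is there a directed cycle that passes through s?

s is on a cycle iff s can reach itself via ≥1 edge.
s → k → r → v → s — yes.

Yes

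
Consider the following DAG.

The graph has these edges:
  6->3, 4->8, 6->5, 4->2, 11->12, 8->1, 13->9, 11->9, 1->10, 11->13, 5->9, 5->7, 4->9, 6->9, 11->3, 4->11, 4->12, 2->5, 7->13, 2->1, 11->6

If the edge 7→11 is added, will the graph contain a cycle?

Adding 7→11 creates a cycle iff 11 can already reach 7.
Path from 11: 11 → 6 → 5 → 7.
So 11 → … → 7 → 11 is a cycle.

Yes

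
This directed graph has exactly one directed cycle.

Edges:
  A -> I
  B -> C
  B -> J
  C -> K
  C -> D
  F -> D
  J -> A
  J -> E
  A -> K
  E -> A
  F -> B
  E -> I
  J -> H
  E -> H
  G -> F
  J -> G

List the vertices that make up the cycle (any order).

B, F, G, J

DFS with gray/black marking from B:
B gray
  C gray
    D gray
    D black
    K gray
    K black
  C black
  J gray
    E gray
      A gray
        A→K: K black — skip
        I gray
        I black
      A black
      H gray
      H black
      E→I: I black — skip
    E black
    J→A: A black — skip
    J→H: H black — skip
    G gray
      F gray
        F→B: B is gray → back edge
Back edge closes the cycle B → J → G → F → B; its vertices are {B, F, G, J}.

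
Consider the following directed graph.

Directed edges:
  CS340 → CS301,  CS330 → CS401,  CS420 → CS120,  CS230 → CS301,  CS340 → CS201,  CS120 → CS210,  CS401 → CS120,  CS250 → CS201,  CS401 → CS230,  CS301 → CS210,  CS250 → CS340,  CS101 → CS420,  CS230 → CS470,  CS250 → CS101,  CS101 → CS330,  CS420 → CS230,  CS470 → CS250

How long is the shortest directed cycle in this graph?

5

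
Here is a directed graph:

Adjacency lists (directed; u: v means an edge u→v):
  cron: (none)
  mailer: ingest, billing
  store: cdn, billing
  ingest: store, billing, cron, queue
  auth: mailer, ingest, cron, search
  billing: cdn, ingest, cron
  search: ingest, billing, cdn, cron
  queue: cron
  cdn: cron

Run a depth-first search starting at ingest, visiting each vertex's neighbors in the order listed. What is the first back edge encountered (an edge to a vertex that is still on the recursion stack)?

DFS from ingest (visiting each vertex's neighbors in the order listed); mark gray on enter, black on exit:
ingest gray
  store gray
    cdn gray
      cron gray
      cron black
    cdn black
    billing gray
      billing→cdn: cdn black — skip
      billing→ingest: ingest is gray → back edge
First back edge: billing → ingest.

billing→ingest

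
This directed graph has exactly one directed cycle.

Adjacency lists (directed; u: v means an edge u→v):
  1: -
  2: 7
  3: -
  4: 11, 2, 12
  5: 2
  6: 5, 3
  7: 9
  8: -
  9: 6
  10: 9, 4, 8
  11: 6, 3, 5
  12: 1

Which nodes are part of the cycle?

2, 5, 6, 7, 9

DFS with gray/black marking from 5:
5 gray
  2 gray
    7 gray
      9 gray
        6 gray
          6→5: 5 is gray → back edge
Back edge closes the cycle 5 → 2 → 7 → 9 → 6 → 5; its vertices are {2, 5, 6, 7, 9}.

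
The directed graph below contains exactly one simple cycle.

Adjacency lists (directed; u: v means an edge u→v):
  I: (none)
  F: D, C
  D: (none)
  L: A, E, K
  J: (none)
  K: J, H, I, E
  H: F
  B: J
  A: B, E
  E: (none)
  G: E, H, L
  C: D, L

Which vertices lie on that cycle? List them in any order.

C, F, H, K, L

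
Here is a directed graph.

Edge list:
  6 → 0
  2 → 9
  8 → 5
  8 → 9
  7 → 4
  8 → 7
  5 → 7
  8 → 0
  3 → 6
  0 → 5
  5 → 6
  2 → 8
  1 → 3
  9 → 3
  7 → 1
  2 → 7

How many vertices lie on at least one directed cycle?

6

A vertex is on a directed cycle iff it belongs to a strongly connected component of size ≥ 2 (or has a self-loop).
The vertices on cycles are {0, 1, 3, 5, 6, 7} — 6 in total.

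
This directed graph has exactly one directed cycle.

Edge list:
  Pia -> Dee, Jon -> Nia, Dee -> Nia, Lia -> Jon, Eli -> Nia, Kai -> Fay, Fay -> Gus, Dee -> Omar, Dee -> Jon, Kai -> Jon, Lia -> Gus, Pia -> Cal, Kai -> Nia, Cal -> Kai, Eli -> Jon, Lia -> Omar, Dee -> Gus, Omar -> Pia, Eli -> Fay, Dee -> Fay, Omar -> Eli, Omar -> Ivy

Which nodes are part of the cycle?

Dee, Pia, Omar

DFS with gray/black marking from Omar:
Omar gray
  Eli gray
    Nia gray
    Nia black
    Fay gray
      Gus gray
      Gus black
    Fay black
    Jon gray
      Jon→Nia: Nia black — skip
    Jon black
  Eli black
  Ivy gray
  Ivy black
  Pia gray
    Cal gray
      Kai gray
        Kai→Fay: Fay black — skip
        Kai→Jon: Jon black — skip
        Kai→Nia: Nia black — skip
      Kai black
    Cal black
    Dee gray
      Dee→Jon: Jon black — skip
      Dee→Omar: Omar is gray → back edge
Back edge closes the cycle Omar → Pia → Dee → Omar; its vertices are {Dee, Pia, Omar}.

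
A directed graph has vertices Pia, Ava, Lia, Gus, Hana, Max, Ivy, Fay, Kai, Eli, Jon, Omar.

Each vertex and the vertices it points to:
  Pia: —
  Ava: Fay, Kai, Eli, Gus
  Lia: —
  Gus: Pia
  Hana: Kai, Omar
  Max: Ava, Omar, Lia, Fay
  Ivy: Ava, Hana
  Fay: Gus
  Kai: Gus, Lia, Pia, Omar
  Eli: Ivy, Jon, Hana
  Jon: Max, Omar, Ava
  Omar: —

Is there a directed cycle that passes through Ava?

Yes

Ava is on a cycle iff Ava can reach itself via ≥1 edge.
Ava → Eli → Ivy → Ava — yes.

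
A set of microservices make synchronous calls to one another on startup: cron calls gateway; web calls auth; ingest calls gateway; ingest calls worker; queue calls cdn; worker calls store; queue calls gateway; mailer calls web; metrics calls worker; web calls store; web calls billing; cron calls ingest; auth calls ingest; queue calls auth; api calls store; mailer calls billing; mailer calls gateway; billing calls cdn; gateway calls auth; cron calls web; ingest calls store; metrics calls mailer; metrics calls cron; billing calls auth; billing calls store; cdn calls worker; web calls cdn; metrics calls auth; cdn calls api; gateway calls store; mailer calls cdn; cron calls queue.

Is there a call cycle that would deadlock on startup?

DFS with white/gray/black marking, starting from gateway:
gateway gray
  auth gray
    ingest gray
      ingest→gateway: gateway is gray → back edge
Back edge found, so a cycle exists: gateway → auth → ingest → gateway.

Yes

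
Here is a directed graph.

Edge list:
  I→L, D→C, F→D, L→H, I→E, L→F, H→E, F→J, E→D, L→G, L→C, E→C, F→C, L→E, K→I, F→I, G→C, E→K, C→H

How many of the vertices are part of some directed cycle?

A vertex is on a directed cycle iff it belongs to a strongly connected component of size ≥ 2 (or has a self-loop).
The vertices on cycles are {C, D, E, F, G, H, I, K, L} — 9 in total.

9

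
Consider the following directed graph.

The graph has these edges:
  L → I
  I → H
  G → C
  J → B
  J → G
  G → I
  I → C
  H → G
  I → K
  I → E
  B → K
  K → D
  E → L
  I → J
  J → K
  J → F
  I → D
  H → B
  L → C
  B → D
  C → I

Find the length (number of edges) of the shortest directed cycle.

For each vertex v, BFS finds the shortest path from v back to v.
The shortest such closed walk is I → C → I, length 2.

2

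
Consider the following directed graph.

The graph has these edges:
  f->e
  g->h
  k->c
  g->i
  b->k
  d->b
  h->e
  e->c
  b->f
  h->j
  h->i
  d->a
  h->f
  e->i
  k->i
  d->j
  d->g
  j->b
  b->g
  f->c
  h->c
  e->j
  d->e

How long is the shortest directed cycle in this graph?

4

For each vertex v, BFS finds the shortest path from v back to v.
The shortest such closed walk is j → b → f → e → j, length 4.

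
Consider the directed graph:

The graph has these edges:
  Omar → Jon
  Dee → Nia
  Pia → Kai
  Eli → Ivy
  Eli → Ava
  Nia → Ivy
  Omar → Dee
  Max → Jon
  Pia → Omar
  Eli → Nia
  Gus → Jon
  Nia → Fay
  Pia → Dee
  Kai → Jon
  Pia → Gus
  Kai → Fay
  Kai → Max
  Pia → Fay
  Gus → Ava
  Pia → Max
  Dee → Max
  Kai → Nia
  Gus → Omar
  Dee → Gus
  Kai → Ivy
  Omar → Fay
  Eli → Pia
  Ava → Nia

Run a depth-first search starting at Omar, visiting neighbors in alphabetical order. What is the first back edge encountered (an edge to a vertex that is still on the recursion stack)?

Gus→Omar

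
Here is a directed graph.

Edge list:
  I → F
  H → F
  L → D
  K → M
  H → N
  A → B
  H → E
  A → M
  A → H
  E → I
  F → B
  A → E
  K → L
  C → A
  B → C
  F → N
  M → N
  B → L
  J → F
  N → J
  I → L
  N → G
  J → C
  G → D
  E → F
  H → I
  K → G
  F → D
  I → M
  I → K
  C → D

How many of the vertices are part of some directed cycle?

A vertex is on a directed cycle iff it belongs to a strongly connected component of size ≥ 2 (or has a self-loop).
The vertices on cycles are {A, B, C, E, F, H, I, J, K, M, N} — 11 in total.

11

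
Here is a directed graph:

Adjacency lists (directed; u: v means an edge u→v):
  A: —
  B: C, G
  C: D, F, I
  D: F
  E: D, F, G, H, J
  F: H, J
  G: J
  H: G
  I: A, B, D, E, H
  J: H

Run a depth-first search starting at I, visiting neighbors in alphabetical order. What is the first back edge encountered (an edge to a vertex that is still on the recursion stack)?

J->H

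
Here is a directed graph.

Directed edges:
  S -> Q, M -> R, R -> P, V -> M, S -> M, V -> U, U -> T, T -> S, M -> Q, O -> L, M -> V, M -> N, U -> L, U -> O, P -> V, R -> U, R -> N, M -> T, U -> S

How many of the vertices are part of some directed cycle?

A vertex is on a directed cycle iff it belongs to a strongly connected component of size ≥ 2 (or has a self-loop).
The vertices on cycles are {M, P, R, S, T, U, V} — 7 in total.

7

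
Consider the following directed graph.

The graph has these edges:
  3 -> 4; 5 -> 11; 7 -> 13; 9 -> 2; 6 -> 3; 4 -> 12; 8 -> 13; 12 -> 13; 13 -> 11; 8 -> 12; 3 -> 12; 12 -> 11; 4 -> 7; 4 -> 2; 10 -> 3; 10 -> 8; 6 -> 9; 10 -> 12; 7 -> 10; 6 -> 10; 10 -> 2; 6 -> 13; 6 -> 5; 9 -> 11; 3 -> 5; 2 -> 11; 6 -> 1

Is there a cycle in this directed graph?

Yes

DFS with white/gray/black marking, starting from 9:
9 gray
  11 gray
  11 black
  2 gray
    2→11: 11 black — skip
  2 black
9 black
1 gray
1 black
3 gray
  4 gray
    4→2: 2 black — skip
    7 gray
      13 gray
        13→11: 11 black — skip
      13 black
      10 gray
        10→3: 3 is gray → back edge
Back edge found, so a cycle exists: 3 → 4 → 7 → 10 → 3.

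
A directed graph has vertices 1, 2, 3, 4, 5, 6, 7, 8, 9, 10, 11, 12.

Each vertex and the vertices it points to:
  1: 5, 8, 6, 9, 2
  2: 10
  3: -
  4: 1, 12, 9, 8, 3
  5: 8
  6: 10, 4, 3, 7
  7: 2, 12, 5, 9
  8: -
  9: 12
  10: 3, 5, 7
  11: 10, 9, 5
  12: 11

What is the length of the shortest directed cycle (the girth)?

For each vertex v, BFS finds the shortest path from v back to v.
The shortest such closed walk is 4 → 1 → 6 → 4, length 3.

3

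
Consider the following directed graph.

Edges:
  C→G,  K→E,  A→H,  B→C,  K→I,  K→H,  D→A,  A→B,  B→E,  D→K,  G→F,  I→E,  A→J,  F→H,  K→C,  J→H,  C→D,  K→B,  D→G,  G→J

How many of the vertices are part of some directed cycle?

5

A vertex is on a directed cycle iff it belongs to a strongly connected component of size ≥ 2 (or has a self-loop).
The vertices on cycles are {A, B, C, D, K} — 5 in total.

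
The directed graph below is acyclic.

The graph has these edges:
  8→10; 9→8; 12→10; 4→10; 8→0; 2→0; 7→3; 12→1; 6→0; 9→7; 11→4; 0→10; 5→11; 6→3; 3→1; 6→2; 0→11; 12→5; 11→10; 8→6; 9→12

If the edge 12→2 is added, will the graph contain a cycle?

No

Adding 12→2 creates a cycle iff 2 can already reach 12.
Explore from 2: no path reaches 12. The graph stays acyclic.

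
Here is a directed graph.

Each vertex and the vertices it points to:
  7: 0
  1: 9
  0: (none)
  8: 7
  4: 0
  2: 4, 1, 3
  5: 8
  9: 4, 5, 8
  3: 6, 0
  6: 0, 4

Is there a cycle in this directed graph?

No

DFS with white/gray/black marking, starting from 7:
7 gray
  0 gray
  0 black
7 black
1 gray
  9 gray
    4 gray
      4→0: 0 black — skip
    4 black
    5 gray
      8 gray
        8→7: 7 black — skip
      8 black
    5 black
    9→8: 8 black — skip
  9 black
1 black
2 gray
  2→4: 4 black — skip
  2→1: 1 black — skip
  3 gray
    6 gray
      6→0: 0 black — skip
      6→4: 4 black — skip
    6 black
    3→0: 0 black — skip
  3 black
2 black
Every edge goes to a white or black vertex — no back edge, so the graph is acyclic.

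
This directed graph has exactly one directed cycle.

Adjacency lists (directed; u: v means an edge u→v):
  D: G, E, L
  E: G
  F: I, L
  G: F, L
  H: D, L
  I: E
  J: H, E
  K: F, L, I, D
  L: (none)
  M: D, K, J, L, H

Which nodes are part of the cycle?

DFS with gray/black marking from I:
I gray
  E gray
    G gray
      F gray
        F→I: I is gray → back edge
Back edge closes the cycle I → E → G → F → I; its vertices are {E, F, G, I}.

E, F, G, I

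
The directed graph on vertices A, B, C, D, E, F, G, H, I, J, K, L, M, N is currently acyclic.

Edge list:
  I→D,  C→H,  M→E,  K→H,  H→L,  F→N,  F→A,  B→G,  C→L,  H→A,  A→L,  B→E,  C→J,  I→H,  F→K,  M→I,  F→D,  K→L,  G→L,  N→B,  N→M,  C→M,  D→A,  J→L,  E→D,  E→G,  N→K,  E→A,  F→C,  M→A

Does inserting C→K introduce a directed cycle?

No

Adding C→K creates a cycle iff K can already reach C.
Explore from K: no path reaches C. The graph stays acyclic.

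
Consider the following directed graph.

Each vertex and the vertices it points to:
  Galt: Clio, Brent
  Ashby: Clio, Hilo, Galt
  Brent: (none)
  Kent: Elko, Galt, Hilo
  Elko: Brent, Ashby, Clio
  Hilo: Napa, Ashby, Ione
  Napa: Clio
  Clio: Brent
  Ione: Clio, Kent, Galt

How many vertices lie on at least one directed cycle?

5

A vertex is on a directed cycle iff it belongs to a strongly connected component of size ≥ 2 (or has a self-loop).
The vertices on cycles are {Elko, Hilo, Ione, Kent, Ashby} — 5 in total.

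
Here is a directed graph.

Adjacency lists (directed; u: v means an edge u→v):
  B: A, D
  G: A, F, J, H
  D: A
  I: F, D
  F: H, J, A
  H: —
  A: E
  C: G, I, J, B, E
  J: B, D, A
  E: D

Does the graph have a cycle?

Yes

DFS with white/gray/black marking, starting from I:
I gray
  F gray
    H gray
    H black
    J gray
      B gray
        A gray
          E gray
            D gray
              D→A: A is gray → back edge
Back edge found, so a cycle exists: A → E → D → A.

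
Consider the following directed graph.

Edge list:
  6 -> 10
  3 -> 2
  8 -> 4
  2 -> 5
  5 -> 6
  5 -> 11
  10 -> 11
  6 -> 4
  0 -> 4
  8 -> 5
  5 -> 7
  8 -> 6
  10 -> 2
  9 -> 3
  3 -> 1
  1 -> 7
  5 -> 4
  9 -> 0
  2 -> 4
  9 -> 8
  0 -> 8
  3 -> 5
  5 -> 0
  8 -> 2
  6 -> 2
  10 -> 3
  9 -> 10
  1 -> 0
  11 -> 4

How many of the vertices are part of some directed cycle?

8

A vertex is on a directed cycle iff it belongs to a strongly connected component of size ≥ 2 (or has a self-loop).
The vertices on cycles are {0, 1, 2, 3, 5, 6, 8, 10} — 8 in total.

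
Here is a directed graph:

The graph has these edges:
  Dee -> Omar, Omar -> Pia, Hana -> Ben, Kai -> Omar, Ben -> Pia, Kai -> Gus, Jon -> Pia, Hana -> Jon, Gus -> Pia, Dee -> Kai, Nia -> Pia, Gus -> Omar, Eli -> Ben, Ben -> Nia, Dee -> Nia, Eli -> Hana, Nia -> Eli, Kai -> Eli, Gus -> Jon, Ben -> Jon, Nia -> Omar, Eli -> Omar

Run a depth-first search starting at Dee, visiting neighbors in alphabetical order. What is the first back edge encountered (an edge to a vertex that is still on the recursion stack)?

Nia→Eli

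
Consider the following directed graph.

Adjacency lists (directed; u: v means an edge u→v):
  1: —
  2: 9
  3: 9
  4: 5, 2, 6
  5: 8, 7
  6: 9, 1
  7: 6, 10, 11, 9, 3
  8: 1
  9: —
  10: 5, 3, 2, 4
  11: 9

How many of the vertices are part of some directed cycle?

4

A vertex is on a directed cycle iff it belongs to a strongly connected component of size ≥ 2 (or has a self-loop).
The vertices on cycles are {4, 5, 7, 10} — 4 in total.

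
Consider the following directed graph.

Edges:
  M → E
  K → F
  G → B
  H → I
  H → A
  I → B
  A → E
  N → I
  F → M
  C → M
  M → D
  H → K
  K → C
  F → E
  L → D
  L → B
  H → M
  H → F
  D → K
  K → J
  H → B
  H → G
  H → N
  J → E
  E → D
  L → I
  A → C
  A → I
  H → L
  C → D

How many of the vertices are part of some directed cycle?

A vertex is on a directed cycle iff it belongs to a strongly connected component of size ≥ 2 (or has a self-loop).
The vertices on cycles are {C, D, E, F, J, K, M} — 7 in total.

7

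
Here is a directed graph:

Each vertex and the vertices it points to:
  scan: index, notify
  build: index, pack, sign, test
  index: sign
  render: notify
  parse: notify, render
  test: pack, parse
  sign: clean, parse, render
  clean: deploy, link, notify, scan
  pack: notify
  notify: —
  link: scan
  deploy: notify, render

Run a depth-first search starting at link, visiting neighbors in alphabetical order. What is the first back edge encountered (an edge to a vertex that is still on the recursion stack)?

clean→link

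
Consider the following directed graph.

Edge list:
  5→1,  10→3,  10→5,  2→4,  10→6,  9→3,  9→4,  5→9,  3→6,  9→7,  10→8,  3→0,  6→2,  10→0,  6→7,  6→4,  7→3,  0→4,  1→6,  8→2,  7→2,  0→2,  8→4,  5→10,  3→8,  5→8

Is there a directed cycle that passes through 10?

Yes

10 is on a cycle iff 10 can reach itself via ≥1 edge.
10 → 5 → 10 — yes.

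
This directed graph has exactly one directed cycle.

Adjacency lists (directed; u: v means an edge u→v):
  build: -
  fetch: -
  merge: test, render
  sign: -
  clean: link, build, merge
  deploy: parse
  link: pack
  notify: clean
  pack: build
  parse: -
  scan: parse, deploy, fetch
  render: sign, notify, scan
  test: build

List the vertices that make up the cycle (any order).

DFS with gray/black marking from clean:
clean gray
  link gray
    pack gray
      build gray
      build black
    pack black
  link black
  clean→build: build black — skip
  merge gray
    test gray
      test→build: build black — skip
    test black
    render gray
      sign gray
      sign black
      notify gray
        notify→clean: clean is gray → back edge
Back edge closes the cycle clean → merge → render → notify → clean; its vertices are {clean, merge, notify, render}.

clean, merge, notify, render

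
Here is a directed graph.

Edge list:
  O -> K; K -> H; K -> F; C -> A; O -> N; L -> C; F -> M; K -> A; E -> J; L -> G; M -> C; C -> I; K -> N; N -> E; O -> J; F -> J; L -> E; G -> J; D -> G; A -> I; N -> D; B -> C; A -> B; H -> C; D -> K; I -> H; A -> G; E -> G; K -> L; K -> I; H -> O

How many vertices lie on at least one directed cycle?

12

A vertex is on a directed cycle iff it belongs to a strongly connected component of size ≥ 2 (or has a self-loop).
The vertices on cycles are {A, B, C, D, F, H, I, K, L, M, N, O} — 12 in total.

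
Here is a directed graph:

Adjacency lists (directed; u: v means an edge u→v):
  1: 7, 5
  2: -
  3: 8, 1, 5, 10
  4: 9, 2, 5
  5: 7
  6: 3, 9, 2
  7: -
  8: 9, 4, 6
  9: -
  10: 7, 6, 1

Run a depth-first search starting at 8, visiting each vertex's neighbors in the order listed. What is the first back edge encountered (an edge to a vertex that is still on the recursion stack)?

3→8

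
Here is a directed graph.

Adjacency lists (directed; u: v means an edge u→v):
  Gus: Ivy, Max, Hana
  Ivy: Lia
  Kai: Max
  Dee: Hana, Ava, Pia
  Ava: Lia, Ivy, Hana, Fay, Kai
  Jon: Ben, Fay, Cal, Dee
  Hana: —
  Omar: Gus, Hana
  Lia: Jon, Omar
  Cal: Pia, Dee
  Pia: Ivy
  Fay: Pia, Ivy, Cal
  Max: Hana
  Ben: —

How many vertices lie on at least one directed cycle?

10

A vertex is on a directed cycle iff it belongs to a strongly connected component of size ≥ 2 (or has a self-loop).
The vertices on cycles are {Ava, Cal, Dee, Fay, Gus, Ivy, Jon, Lia, Pia, Omar} — 10 in total.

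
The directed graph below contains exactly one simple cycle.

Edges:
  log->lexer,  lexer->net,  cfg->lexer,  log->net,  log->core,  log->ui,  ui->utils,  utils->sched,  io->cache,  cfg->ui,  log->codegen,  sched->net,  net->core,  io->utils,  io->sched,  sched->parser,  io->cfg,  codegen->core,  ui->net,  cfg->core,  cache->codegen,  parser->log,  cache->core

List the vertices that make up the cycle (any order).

ui, log, sched, utils, parser

DFS with gray/black marking from sched:
sched gray
  net gray
    core gray
    core black
  net black
  parser gray
    log gray
      ui gray
        ui→net: net black — skip
        utils gray
          utils→sched: sched is gray → back edge
Back edge closes the cycle sched → parser → log → ui → utils → sched; its vertices are {ui, log, sched, utils, parser}.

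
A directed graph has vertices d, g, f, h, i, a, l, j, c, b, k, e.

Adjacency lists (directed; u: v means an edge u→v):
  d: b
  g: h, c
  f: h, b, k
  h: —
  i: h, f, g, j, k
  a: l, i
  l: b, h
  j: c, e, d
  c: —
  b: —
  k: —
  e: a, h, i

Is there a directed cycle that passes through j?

j is on a cycle iff j can reach itself via ≥1 edge.
j → e → i → j — yes.

Yes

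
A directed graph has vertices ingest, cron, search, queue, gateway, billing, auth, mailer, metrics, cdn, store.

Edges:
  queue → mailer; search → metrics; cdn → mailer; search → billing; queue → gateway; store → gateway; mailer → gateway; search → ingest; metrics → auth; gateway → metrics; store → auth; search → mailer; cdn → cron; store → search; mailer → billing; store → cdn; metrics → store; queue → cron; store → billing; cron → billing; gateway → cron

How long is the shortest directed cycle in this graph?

For each vertex v, BFS finds the shortest path from v back to v.
The shortest such closed walk is gateway → metrics → store → gateway, length 3.

3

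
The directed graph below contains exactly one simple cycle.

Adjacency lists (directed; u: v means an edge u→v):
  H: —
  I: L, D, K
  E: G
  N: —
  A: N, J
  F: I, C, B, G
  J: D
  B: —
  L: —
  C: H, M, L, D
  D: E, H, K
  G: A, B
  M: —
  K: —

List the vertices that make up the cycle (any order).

DFS with gray/black marking from G:
G gray
  A gray
    N gray
    N black
    J gray
      D gray
        E gray
          E→G: G is gray → back edge
Back edge closes the cycle G → A → J → D → E → G; its vertices are {A, D, E, G, J}.

A, D, E, G, J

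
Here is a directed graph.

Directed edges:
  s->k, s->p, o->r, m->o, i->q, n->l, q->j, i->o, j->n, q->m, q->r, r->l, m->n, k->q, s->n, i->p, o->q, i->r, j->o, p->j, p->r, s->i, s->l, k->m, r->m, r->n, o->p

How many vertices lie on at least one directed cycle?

A vertex is on a directed cycle iff it belongs to a strongly connected component of size ≥ 2 (or has a self-loop).
The vertices on cycles are {j, m, o, p, q, r} — 6 in total.

6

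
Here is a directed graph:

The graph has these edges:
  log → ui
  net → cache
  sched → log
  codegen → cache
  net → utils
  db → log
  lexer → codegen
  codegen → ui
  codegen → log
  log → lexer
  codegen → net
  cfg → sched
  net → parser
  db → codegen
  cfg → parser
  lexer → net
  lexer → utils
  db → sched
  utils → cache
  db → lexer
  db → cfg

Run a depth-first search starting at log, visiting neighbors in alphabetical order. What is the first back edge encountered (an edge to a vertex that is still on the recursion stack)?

codegen→log

DFS from log (visiting neighbors in alphabetical order); mark gray on enter, black on exit:
log gray
  lexer gray
    codegen gray
      cache gray
      cache black
      codegen→log: log is gray → back edge
First back edge: codegen → log.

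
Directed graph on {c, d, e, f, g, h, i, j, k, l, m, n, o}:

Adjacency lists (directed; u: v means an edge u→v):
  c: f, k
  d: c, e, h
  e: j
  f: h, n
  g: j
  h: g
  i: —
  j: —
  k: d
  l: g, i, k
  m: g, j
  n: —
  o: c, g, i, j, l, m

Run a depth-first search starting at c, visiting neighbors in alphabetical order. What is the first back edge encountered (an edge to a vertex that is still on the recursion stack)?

DFS from c (visiting neighbors in alphabetical order); mark gray on enter, black on exit:
c gray
  f gray
    h gray
      g gray
        j gray
        j black
      g black
    h black
    n gray
    n black
  f black
  k gray
    d gray
      d→c: c is gray → back edge
First back edge: d → c.

d->c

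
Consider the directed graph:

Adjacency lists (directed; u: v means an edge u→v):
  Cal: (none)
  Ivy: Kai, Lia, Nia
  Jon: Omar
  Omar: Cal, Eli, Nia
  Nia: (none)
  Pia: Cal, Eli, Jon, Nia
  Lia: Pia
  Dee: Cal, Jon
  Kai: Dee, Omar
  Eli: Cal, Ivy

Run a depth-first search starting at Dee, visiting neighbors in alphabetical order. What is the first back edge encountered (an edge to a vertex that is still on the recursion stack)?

Kai->Dee

DFS from Dee (visiting neighbors in alphabetical order); mark gray on enter, black on exit:
Dee gray
  Cal gray
  Cal black
  Jon gray
    Omar gray
      Omar→Cal: Cal black — skip
      Eli gray
        Eli→Cal: Cal black — skip
        Ivy gray
          Kai gray
            Kai→Dee: Dee is gray → back edge
First back edge: Kai → Dee.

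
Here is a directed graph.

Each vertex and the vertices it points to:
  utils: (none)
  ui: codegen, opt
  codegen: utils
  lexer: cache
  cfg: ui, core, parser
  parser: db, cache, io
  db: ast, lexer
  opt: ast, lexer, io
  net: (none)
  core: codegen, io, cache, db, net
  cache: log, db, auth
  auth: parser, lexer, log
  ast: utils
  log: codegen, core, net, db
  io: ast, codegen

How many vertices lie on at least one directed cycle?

7

A vertex is on a directed cycle iff it belongs to a strongly connected component of size ≥ 2 (or has a self-loop).
The vertices on cycles are {db, log, auth, core, cache, lexer, parser} — 7 in total.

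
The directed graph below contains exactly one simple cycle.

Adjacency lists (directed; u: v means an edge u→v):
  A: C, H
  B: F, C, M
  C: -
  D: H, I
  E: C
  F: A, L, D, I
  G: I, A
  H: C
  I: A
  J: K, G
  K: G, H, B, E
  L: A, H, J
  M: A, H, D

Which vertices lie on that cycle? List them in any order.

B, F, J, K, L

DFS with gray/black marking from J:
J gray
  K gray
    G gray
      I gray
        A gray
          C gray
          C black
          H gray
            H→C: C black — skip
          H black
        A black
      I black
      G→A: A black — skip
    G black
    K→H: H black — skip
    B gray
      F gray
        F→A: A black — skip
        L gray
          L→A: A black — skip
          L→H: H black — skip
          L→J: J is gray → back edge
Back edge closes the cycle J → K → B → F → L → J; its vertices are {B, F, J, K, L}.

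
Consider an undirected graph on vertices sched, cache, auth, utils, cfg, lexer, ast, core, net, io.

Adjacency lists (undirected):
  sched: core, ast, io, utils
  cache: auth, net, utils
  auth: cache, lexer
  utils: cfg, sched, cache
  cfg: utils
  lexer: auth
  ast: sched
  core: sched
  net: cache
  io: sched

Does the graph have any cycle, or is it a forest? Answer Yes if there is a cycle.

No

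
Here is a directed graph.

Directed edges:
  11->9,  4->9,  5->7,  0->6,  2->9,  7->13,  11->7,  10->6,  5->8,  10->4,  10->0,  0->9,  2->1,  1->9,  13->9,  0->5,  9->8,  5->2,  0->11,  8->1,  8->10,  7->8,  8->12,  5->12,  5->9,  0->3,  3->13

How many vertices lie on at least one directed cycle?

12

A vertex is on a directed cycle iff it belongs to a strongly connected component of size ≥ 2 (or has a self-loop).
The vertices on cycles are {0, 1, 2, 3, 4, 5, 7, 8, 9, 10, 11, 13} — 12 in total.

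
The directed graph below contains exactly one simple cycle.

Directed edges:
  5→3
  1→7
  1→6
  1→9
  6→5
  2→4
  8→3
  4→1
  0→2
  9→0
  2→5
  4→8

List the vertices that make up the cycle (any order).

DFS with gray/black marking from 1:
1 gray
  9 gray
    0 gray
      2 gray
        5 gray
          3 gray
          3 black
        5 black
        4 gray
          8 gray
            8→3: 3 black — skip
          8 black
          4→1: 1 is gray → back edge
Back edge closes the cycle 1 → 9 → 0 → 2 → 4 → 1; its vertices are {0, 1, 2, 4, 9}.

0, 1, 2, 4, 9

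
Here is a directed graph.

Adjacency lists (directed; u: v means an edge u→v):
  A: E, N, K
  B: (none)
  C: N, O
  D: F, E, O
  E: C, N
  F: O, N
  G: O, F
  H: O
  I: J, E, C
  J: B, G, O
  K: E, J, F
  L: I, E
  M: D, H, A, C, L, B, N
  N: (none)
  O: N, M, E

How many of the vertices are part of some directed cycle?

A vertex is on a directed cycle iff it belongs to a strongly connected component of size ≥ 2 (or has a self-loop).
The vertices on cycles are {A, C, D, E, F, G, H, I, J, K, L, M, O} — 13 in total.

13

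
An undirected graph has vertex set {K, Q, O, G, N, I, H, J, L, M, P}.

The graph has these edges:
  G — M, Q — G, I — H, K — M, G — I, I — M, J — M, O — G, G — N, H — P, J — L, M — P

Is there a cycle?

DFS, tracking each vertex's parent; an edge to a visited non-parent vertex closes a cycle.
Start from K:
visit K (parent –)
  visit M (parent K)
    M–K: parent, skip
    visit J (parent M)
      J–M: parent, skip
      visit L (parent J)
        L–J: parent, skip
    visit P (parent M)
      visit H (parent P)
        visit I (parent H)
          I–M: M visited and ≠ parent → cycle
Cycle: M – P – H – I – M.

Yes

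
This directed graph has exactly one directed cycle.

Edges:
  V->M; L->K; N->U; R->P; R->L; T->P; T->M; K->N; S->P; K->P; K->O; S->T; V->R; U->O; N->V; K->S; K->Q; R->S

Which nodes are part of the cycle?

DFS with gray/black marking from K:
K gray
  S gray
    T gray
      M gray
      M black
      P gray
      P black
    T black
    S→P: P black — skip
  S black
  O gray
  O black
  K→P: P black — skip
  N gray
    U gray
      U→O: O black — skip
    U black
    V gray
      V→M: M black — skip
      R gray
        L gray
          L→K: K is gray → back edge
Back edge closes the cycle K → N → V → R → L → K; its vertices are {K, L, N, R, V}.

K, L, N, R, V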